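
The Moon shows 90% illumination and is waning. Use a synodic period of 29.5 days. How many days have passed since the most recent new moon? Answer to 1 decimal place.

cos θ = 1 − 2f = -0.800, giving a principal value of 143.1°.
A waning Moon lies in 180°–360°, so θ = 360° − 143.1° = 216.9°.
At 360°/29.5 d per day, 216.9° corresponds to 17.77 days.

17.8 days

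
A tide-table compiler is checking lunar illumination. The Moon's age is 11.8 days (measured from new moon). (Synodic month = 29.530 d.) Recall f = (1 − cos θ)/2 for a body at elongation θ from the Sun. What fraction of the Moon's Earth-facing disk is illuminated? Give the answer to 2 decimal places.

Elongation θ = 360° × 11.8/29.530 ≈ 143.9°.
cos 143.9° = (-0.808), so f = (1 − (-0.808))/2 = 0.904.

0.90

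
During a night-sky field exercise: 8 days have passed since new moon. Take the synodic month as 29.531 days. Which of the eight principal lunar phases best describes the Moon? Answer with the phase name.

At 8/29.531 of the cycle, θ ≈ 98° — the first quarter range.

first quarter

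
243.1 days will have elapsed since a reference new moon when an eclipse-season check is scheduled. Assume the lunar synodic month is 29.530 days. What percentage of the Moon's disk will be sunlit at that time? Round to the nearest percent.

Reduce mod P: 243.1 − 8×29.530 = 6.86 d into the current lunation.
Elongation θ = 360° × 6.86/29.530 ≈ 83.6°.
With cos θ = 0.111, the lit fraction is (1 − 0.111)/2 ≈ 0.445, so 44%.

44%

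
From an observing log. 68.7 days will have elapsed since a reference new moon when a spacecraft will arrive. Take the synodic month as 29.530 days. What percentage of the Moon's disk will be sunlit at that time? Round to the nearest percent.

73%

68.7/29.530 = 2.326 lunations, so 2 complete cycles and 9.64 d into the next.
The Moon has covered 9.64/29.530 of its cycle, so θ ≈ 360° × 9.64/29.530 = 117.5°.
cos 117.5° = (-0.462), so f = (1 − (-0.462))/2 = 0.731, so 73%.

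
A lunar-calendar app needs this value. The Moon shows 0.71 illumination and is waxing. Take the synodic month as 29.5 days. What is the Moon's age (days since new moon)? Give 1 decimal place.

From f = (1 − cos θ)/2: cos θ = 1 − 2×0.71 = -0.420; arccos → 114.8°.
Before full moon the principal value applies: θ = 114.8°.
That fraction of the synodic month is 114.8/360 × 29.5 d ≈ 9.41 d.

9.4 days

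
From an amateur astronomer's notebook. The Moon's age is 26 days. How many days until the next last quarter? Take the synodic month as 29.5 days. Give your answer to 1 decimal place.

25.6 days

Last quarter occurs at elongation 270°, i.e. at age 29.5 × 270/360 = 22.125 d.
This lunation's last quarter (22.125 d) has passed, so add one period: 51.625 − 26 = 25.625 days.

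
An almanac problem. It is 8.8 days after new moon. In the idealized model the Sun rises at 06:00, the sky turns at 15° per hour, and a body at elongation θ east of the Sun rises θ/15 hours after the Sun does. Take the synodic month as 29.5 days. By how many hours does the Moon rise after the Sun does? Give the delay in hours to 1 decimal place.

The Moon has covered 8.8/29.5 of its cycle, so θ ≈ 360° × 8.8/29.5 = 107.4°.
At 15° of sky rotation per hour, 107.4° corresponds to a 7.16 h lag.
So the Moon rises 7.16 h after the Sun.

7.2 h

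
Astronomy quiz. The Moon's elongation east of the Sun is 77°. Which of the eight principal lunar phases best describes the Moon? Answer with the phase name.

first quarter

The first quarter sector spans roughly 68°–112°; 77° falls inside it.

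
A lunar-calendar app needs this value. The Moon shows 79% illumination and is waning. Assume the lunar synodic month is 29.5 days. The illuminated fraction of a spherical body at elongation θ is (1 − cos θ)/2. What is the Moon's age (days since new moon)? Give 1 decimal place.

From f = (1 − cos θ)/2: cos θ = 1 − 2×0.79 = -0.580; arccos → 125.5°.
Since the Moon is past full (waning), take the reflex angle: θ = 360° − 125.5° = 234.5°.
Age = 29.5 × 234.5°/360° ≈ 19.22 days.

19.2 days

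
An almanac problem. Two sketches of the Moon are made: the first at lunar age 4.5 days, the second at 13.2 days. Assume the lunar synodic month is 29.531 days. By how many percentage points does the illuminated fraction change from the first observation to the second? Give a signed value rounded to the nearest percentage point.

+76 percentage points

θ₁ = 360° × 4.5/29.531 = 54.9°, f₁ = (1 − cos θ₁)/2 = 0.212.
θ₂ = 360° × 13.2/29.531 = 160.9°, f₂ = (1 − cos θ₂)/2 = 0.973.
Change = f₂ − f₁ = +0.760 → +76 percentage points.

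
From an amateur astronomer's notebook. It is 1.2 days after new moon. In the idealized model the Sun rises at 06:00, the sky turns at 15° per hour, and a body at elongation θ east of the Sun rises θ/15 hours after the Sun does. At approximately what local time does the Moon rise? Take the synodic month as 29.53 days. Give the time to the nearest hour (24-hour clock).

07:00

The Moon has covered 1.2/29.53 of its cycle, so θ ≈ 360° × 1.2/29.53 = 14.6°.
The Moon trails the Sun by θ/15 = 14.6/15 ≈ 0.98 hours.
06:00 + 0.98 h ≈ 06:59 → 07:00 to the nearest hour.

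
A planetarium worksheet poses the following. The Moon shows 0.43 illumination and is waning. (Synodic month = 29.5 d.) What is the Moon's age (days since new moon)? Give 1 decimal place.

22.8 days

Invert f = (1 − cos θ)/2 to get cos θ = 1 − 2(0.43) = 0.140, hence θ₀ = arccos 0.140 = 82.0°.
A waning Moon lies in 180°–360°, so θ = 360° − 82.0° = 278.0°.
Age = 29.5 × 278.0°/360° ≈ 22.78 days.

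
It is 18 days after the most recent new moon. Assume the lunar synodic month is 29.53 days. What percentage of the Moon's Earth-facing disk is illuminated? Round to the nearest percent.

Phase angle: θ = 360°·(18 d)/(29.53 d) = 219.4°.
Illuminated fraction = (1 − cos 219.4°)/2 = (1 − (-0.772))/2 ≈ 0.886, so 89%.

89%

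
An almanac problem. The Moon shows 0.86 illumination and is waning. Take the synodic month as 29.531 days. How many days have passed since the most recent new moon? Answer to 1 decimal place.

Invert f = (1 − cos θ)/2 to get cos θ = 1 − 2(0.86) = -0.720, hence θ₀ = arccos -0.720 = 136.1°.
Waning ⇒ past full, so θ = 360° − 136.1° = 223.9°.
Age = 29.531 × 223.9°/360° ≈ 18.37 days.

18.4 days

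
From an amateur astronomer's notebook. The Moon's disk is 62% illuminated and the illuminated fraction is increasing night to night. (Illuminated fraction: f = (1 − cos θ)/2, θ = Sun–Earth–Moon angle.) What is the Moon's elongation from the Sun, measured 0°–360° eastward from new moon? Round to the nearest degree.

Invert f = (1 − cos θ)/2 to get cos θ = 1 − 2(0.62) = -0.240, hence θ₀ = arccos -0.240 = 103.9°.
Waxing ⇒ before full, so θ = 103.9°.

104°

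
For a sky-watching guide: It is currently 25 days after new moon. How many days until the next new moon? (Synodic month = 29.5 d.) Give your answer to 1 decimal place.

4.5 days

The next new moon completes the synodic month: 29.5 − 25 = 4.500 days.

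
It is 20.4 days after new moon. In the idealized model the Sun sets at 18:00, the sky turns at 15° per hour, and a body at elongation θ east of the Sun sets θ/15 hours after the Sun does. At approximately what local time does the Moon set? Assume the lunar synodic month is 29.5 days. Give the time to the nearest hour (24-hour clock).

The Moon has covered 20.4/29.5 of its cycle, so θ ≈ 360° × 20.4/29.5 = 248.9°.
Delay after the Sun = 248.9° / (15°/h) ≈ 16.60 h.
18:00 + 16.60 h ≈ 10:36 → 11:00 to the nearest hour.

11:00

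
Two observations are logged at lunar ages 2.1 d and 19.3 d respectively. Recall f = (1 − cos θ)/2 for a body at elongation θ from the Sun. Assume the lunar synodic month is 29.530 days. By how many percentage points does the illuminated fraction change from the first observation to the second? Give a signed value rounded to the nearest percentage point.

+74 pp

First observation: θ = 360°·2.1/29.530 = 25.6°, so f = 0.049.
Second observation: θ = 235.3°, f = 0.785.
Δf = 0.785 − 0.049 = +0.736, i.e. +74 pp.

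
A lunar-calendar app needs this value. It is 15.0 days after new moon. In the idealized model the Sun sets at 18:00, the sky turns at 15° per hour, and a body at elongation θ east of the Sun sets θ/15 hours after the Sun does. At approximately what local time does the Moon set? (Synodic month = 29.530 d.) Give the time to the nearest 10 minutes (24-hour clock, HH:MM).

06:10

Phase angle: θ = 360°·(15.0 d)/(29.530 d) = 182.9°.
The Moon trails the Sun by θ/15 = 182.9/15 ≈ 12.19 hours.
18:00 + 12.191 h ≈ 06:11 → 06:10 to the nearest ten minutes.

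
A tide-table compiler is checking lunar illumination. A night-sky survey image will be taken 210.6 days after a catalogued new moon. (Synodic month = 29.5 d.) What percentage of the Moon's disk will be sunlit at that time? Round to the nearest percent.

18%

Reduce mod P: 210.6 − 7×29.5 = 4.10 d into the current lunation.
Phase angle: θ = 360°·(4.10 d)/(29.5 d) = 50.0°.
Illuminated fraction = (1 − cos 50.0°)/2 = (1 − 0.642)/2 ≈ 0.179, so 18%.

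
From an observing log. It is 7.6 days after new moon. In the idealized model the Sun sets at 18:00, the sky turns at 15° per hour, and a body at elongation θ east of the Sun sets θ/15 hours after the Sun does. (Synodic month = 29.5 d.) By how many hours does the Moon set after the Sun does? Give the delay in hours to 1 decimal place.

6.2 h

The Moon has covered 7.6/29.5 of its cycle, so θ ≈ 360° × 7.6/29.5 = 92.7°.
Delay after the Sun = 92.7° / (15°/h) ≈ 6.18 h.
So the Moon sets 6.18 h after the Sun.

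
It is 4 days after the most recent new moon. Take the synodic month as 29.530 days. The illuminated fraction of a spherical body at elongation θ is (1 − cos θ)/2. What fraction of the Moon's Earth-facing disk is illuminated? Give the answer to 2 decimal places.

Elongation θ = 360° × 4/29.530 ≈ 48.8°.
Illuminated fraction = (1 − cos 48.8°)/2 = (1 − 0.659)/2 ≈ 0.170.

0.17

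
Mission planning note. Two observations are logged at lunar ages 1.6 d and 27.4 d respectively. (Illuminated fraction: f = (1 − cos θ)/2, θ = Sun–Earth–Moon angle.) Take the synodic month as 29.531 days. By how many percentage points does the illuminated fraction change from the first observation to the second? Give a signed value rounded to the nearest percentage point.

θ₁ = 360° × 1.6/29.531 = 19.5°, f₁ = (1 − cos θ₁)/2 = 0.029.
θ₂ = 360° × 27.4/29.531 = 334.0°, f₂ = (1 − cos θ₂)/2 = 0.051.
Change = f₂ − f₁ = +0.022 → +2 percentage points.

+2 pp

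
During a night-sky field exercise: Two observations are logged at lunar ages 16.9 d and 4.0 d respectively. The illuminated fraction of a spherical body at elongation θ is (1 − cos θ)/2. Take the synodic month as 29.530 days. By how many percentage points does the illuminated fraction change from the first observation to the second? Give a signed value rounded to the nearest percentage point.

First observation: θ = 360°·16.9/29.530 = 206.0°, so f = 0.949.
Second observation: θ = 48.8°, f = 0.170.
Δf = 0.170 − 0.949 = -0.779, i.e. -78 pp.

-78 pp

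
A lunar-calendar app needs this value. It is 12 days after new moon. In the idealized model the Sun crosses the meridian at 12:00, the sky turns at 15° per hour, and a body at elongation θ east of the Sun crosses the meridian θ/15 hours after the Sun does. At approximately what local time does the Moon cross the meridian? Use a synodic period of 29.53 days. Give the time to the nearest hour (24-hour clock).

Phase angle: θ = 360°·(12 d)/(29.53 d) = 146.3°.
At 15° of sky rotation per hour, 146.3° corresponds to a 9.75 h lag.
12:00 + 9.75 h ≈ 21:45 → 22:00 to the nearest hour.

22:00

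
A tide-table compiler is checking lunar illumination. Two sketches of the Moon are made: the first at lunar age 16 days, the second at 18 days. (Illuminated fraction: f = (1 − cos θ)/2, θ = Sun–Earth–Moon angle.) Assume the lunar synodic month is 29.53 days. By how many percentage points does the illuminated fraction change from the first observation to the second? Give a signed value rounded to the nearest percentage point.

First observation: θ = 360°·16/29.53 = 195.1°, so f = 0.983.
Second observation: θ = 219.4°, f = 0.886.
Δf = 0.886 − 0.983 = -0.097, i.e. -10 pp.

-10 pp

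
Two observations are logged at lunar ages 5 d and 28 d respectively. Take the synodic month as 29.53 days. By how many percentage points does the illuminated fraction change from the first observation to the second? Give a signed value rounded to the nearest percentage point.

-23 pp

First observation: θ = 360°·5/29.53 = 61.0°, so f = 0.257.
Second observation: θ = 341.3°, f = 0.026.
Δf = 0.026 − 0.257 = -0.231, i.e. -23 pp.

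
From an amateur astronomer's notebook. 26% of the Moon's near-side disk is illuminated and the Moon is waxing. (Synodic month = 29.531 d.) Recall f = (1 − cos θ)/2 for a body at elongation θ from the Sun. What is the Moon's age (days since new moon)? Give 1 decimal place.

Invert f = (1 − cos θ)/2 to get cos θ = 1 − 2(0.26) = 0.480, hence θ₀ = arccos 0.480 = 61.3°.
Before full moon the principal value applies: θ = 61.3°.
Age = 29.531 × 61.3°/360° ≈ 5.03 days.

5.0 days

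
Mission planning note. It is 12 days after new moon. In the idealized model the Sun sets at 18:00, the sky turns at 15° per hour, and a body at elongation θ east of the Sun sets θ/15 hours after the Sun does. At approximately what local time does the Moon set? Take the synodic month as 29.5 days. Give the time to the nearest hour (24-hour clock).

04:00

Elongation θ = 360° × 12/29.5 ≈ 146.4°.
The Moon trails the Sun by θ/15 = 146.4/15 ≈ 9.76 hours.
18:00 + 9.76 h ≈ 03:46 → 04:00 to the nearest hour.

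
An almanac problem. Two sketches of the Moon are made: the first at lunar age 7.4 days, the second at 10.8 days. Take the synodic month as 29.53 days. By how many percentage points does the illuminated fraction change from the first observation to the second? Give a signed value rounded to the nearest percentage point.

First observation: θ = 360°·7.4/29.53 = 90.2°, so f = 0.502.
Second observation: θ = 131.7°, f = 0.832.
Δf = 0.832 − 0.502 = +0.331, i.e. +33 pp.

+33 percentage points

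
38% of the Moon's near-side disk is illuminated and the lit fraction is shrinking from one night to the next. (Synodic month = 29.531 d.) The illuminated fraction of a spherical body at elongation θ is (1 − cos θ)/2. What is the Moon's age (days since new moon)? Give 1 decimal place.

23.3 days

cos θ = 1 − 2f = 0.240, giving a principal value of 76.1°.
Waning ⇒ past full, so θ = 360° − 76.1° = 283.9°.
That fraction of the synodic month is 283.9/360 × 29.531 d ≈ 23.29 d.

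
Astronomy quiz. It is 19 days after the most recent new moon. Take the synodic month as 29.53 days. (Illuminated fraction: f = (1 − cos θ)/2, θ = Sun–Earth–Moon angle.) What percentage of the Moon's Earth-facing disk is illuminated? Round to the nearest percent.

81%

Phase angle: θ = 360°·(19 d)/(29.53 d) = 231.6°.
cos 231.6° = (-0.621), so f = (1 − (-0.621))/2 = 0.810, so 81%.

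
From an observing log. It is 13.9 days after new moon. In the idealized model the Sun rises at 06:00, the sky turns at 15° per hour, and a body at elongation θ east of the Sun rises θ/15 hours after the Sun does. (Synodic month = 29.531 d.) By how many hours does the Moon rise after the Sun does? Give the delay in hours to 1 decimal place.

Phase angle: θ = 360°·(13.9 d)/(29.531 d) = 169.4°.
At 15° of sky rotation per hour, 169.4° corresponds to a 11.30 h lag.
So the Moon rises 11.30 h after the Sun.

11.3 h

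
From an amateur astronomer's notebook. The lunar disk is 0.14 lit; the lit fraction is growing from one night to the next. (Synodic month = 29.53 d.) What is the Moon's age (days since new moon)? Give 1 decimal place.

3.6 days

Invert f = (1 − cos θ)/2 to get cos θ = 1 − 2(0.14) = 0.720, hence θ₀ = arccos 0.720 = 43.9°.
Before full moon the principal value applies: θ = 43.9°.
At 360°/29.53 d per day, 43.9° corresponds to 3.60 days.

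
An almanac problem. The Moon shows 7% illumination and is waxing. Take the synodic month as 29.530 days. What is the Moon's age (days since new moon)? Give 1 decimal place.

cos θ = 1 − 2f = 0.860, giving a principal value of 30.7°.
The Moon is waxing (0°–180°), so θ = 30.7° directly.
That fraction of the synodic month is 30.7/360 × 29.530 d ≈ 2.52 d.

2.5 days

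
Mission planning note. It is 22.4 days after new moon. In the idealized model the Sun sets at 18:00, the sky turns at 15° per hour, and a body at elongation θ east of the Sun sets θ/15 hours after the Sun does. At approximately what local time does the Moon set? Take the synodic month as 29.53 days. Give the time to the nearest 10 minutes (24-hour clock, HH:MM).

12:10

Phase angle: θ = 360°·(22.4 d)/(29.53 d) = 273.1°.
Delay after the Sun = 273.1° / (15°/h) ≈ 18.21 h.
18:00 + 18.205 h ≈ 12:12 → 12:10 to the nearest ten minutes.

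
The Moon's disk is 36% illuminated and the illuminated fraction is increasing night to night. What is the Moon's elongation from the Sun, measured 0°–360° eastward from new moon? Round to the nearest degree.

cos θ = 1 − 2f = 0.280, giving a principal value of 73.7°.
Before full moon the principal value applies: θ = 73.7°.

74°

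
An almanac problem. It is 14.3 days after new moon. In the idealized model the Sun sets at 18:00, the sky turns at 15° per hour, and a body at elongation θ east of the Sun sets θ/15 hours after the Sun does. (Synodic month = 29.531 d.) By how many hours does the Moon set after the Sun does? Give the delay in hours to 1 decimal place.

11.6 h

Phase angle: θ = 360°·(14.3 d)/(29.531 d) = 174.3°.
At 15° of sky rotation per hour, 174.3° corresponds to a 11.62 h lag.
So the Moon sets 11.62 h after the Sun.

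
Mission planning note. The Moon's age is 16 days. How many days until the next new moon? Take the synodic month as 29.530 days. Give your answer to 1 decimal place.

The next new moon completes the synodic month: 29.530 − 16 = 13.530 days.

13.5 days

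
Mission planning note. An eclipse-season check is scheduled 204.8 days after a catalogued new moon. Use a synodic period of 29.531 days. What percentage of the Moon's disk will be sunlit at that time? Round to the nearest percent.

4%

Reduce mod P: 204.8 − 6×29.531 = 27.61 d into the current lunation.
Elongation θ = 360° × 27.61/29.531 ≈ 336.6°.
cos 336.6° = 0.918, so f = (1 − 0.918)/2 = 0.041, so 4%.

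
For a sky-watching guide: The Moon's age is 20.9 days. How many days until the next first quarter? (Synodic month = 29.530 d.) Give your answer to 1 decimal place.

16.0 days

First quarter occurs at elongation 90°, i.e. at age 29.530 × 90/360 = 7.383 d.
This lunation's first quarter (7.383 d) has passed, so add one period: 36.913 − 20.9 = 16.013 days.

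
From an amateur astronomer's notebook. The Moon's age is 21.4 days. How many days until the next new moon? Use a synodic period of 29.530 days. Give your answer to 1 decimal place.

The next new moon completes the synodic month: 29.530 − 21.4 = 8.130 days.

8.1 days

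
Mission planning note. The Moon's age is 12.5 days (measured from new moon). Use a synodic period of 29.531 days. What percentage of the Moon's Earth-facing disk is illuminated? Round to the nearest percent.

94%

Elongation θ = 360° × 12.5/29.531 ≈ 152.4°.
Illuminated fraction = (1 − cos 152.4°)/2 = (1 − (-0.886))/2 ≈ 0.943, so 94%.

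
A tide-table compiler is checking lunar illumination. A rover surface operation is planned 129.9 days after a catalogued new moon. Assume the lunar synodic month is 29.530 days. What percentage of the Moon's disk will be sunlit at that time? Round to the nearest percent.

90%

Reduce mod P: 129.9 − 4×29.530 = 11.78 d into the current lunation.
Elongation θ = 360° × 11.78/29.530 ≈ 143.6°.
With cos θ = (-0.805), the lit fraction is (1 − (-0.805))/2 ≈ 0.902, so 90%.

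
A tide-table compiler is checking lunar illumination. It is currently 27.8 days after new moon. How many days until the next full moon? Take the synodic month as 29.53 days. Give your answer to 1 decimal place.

Full moon occurs at elongation 180°, i.e. at age 29.53 × 180/360 = 14.765 d.
This lunation's full moon (14.765 d) has passed, so add one period: 44.295 − 27.8 = 16.495 days.

16.5 days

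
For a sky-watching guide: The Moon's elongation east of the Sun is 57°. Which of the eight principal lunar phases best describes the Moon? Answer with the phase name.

waxing crescent

The waxing crescent sector spans roughly 22°–68°; 57° falls inside it.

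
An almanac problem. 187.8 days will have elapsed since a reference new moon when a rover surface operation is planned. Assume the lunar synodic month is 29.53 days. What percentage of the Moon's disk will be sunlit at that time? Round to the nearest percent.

82%

Reduce mod P: 187.8 − 6×29.53 = 10.62 d into the current lunation.
Elongation θ = 360° × 10.62/29.53 ≈ 129.5°.
cos 129.5° = (-0.636), so f = (1 − (-0.636))/2 = 0.818, so 82%.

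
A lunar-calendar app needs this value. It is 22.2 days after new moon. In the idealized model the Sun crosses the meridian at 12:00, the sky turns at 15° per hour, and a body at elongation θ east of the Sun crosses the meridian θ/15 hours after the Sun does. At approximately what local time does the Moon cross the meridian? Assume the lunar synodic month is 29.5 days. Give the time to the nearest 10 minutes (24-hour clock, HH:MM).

06:00

Elongation θ = 360° × 22.2/29.5 ≈ 270.9°.
Delay after the Sun = 270.9° / (15°/h) ≈ 18.06 h.
12:00 + 18.061 h ≈ 06:04 → 06:00 to the nearest ten minutes.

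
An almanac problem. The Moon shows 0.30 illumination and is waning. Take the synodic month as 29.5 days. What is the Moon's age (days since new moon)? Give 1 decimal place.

From f = (1 − cos θ)/2: cos θ = 1 − 2×0.30 = 0.400; arccos → 66.4°.
A waning Moon lies in 180°–360°, so θ = 360° − 66.4° = 293.6°.
That fraction of the synodic month is 293.6/360 × 29.5 d ≈ 24.06 d.

24.1 days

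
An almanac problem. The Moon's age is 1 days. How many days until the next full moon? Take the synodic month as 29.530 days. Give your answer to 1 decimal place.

13.8 days

Full moon occurs at elongation 180°, i.e. at age 29.530 × 180/360 = 14.765 d.
That is 14.765 − 1 = 13.765 days ahead.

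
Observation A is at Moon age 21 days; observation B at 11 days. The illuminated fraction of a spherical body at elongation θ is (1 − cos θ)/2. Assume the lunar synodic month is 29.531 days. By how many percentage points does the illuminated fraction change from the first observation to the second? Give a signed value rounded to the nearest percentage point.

First observation: θ = 360°·21/29.531 = 256.0°, so f = 0.621.
Second observation: θ = 134.1°, f = 0.848.
Δf = 0.848 − 0.621 = +0.227, i.e. +23 pp.

+23 percentage points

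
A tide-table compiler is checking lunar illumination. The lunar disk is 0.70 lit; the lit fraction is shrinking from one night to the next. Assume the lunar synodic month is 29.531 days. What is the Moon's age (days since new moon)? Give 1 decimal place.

Invert f = (1 − cos θ)/2 to get cos θ = 1 − 2(0.70) = -0.400, hence θ₀ = arccos -0.400 = 113.6°.
Since the Moon is past full (waning), take the reflex angle: θ = 360° − 113.6° = 246.4°.
Age = 29.531 × 246.4°/360° ≈ 20.21 days.

20.2 days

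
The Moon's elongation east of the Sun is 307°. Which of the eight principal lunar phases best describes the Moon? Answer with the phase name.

waning crescent

The waning crescent sector spans roughly 292°–338°; 307° falls inside it.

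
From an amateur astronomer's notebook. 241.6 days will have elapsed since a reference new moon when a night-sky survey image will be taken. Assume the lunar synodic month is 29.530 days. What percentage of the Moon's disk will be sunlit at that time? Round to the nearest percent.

29%

241.6/29.530 = 8.182 lunations, so 8 complete cycles and 5.36 d into the next.
Elongation θ = 360° × 5.36/29.530 ≈ 65.3°.
Illuminated fraction = (1 − cos 65.3°)/2 = (1 − 0.417)/2 ≈ 0.291, so 29%.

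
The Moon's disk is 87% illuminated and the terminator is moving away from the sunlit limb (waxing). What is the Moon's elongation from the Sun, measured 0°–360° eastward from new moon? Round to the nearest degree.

138°

Invert f = (1 − cos θ)/2 to get cos θ = 1 − 2(0.87) = -0.740, hence θ₀ = arccos -0.740 = 137.7°.
Waxing ⇒ before full, so θ = 137.7°.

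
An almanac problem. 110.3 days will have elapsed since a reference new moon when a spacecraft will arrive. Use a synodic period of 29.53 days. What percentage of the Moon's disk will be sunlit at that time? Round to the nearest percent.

110.3 d spans 3 complete synodic months (3 × 29.53 = 88.59 d) plus 21.71 d.
Phase angle: θ = 360°·(21.71 d)/(29.53 d) = 264.7°.
With cos θ = (-0.093), the lit fraction is (1 − (-0.093))/2 ≈ 0.546, so 55%.

55%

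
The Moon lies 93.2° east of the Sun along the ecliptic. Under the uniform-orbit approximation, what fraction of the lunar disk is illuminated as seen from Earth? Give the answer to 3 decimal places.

cos 93.2° = (-0.056), so f = (1 − (-0.056))/2 = 0.528.

0.528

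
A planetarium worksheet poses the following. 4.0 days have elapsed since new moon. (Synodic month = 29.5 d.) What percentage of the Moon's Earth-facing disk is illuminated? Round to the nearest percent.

The Moon has covered 4.0/29.5 of its cycle, so θ ≈ 360° × 4.0/29.5 = 48.8°.
With cos θ = 0.659, the lit fraction is (1 − 0.659)/2 ≈ 0.171, so 17%.

17%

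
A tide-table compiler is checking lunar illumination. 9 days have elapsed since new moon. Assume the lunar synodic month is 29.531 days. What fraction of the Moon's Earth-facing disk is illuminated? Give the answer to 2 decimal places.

0.67

Phase angle: θ = 360°·(9 d)/(29.531 d) = 109.7°.
With cos θ = (-0.337), the lit fraction is (1 − (-0.337))/2 ≈ 0.669.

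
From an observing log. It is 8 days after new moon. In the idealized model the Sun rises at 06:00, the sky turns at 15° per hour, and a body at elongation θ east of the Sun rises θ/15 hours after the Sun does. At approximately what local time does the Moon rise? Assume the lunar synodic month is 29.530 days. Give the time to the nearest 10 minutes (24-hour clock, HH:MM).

Elongation θ = 360° × 8/29.530 ≈ 97.5°.
At 15° of sky rotation per hour, 97.5° corresponds to a 6.50 h lag.
06:00 + 6.502 h ≈ 12:30 → 12:30 to the nearest ten minutes.

12:30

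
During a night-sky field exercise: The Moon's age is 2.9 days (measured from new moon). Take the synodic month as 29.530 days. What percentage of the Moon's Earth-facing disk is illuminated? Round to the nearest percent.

Elongation θ = 360° × 2.9/29.530 ≈ 35.4°.
Illuminated fraction = (1 − cos 35.4°)/2 = (1 − 0.816)/2 ≈ 0.092, so 9%.

9%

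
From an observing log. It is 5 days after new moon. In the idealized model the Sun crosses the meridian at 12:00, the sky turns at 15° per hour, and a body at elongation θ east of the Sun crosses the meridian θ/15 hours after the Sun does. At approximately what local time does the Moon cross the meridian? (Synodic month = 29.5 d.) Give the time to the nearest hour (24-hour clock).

16:00

The Moon has covered 5/29.5 of its cycle, so θ ≈ 360° × 5/29.5 = 61.0°.
Delay after the Sun = 61.0° / (15°/h) ≈ 4.07 h.
12:00 + 4.07 h ≈ 16:04 → 16:00 to the nearest hour.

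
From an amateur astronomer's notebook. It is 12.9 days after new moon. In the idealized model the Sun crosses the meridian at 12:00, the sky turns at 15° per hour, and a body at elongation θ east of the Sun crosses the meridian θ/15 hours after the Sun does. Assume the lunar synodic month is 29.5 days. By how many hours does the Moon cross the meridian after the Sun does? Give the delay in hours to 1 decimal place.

Elongation θ = 360° × 12.9/29.5 ≈ 157.4°.
At 15° of sky rotation per hour, 157.4° corresponds to a 10.49 h lag.
So the Moon crosses the meridian 10.49 h after the Sun.

10.5 h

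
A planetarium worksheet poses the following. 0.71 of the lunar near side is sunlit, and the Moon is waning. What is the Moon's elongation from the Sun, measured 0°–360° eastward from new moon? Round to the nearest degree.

cos θ = 1 − 2f = -0.420, giving a principal value of 114.8°.
A waning Moon lies in 180°–360°, so θ = 360° − 114.8° = 245.2°.

245°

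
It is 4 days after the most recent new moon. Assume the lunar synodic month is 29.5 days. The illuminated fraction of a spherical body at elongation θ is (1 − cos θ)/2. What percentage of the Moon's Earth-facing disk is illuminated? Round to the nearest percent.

17%

Elongation θ = 360° × 4/29.5 ≈ 48.8°.
cos 48.8° = 0.659, so f = (1 − 0.659)/2 = 0.171, so 17%.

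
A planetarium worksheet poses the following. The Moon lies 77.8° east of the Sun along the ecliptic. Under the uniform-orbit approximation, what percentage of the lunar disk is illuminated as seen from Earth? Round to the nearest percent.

39%

Half-versine of 77.8°: (1 − 0.211)/2 = 0.394, i.e. 39%.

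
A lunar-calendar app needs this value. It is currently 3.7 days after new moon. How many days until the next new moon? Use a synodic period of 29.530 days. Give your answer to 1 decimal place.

One full lunation from the last new moon is 29.530 d; remaining = 29.530 − 3.7 = 25.830 d.

25.8 days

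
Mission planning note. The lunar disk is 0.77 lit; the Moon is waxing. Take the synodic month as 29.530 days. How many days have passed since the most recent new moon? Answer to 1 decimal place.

cos θ = 1 − 2f = -0.540, giving a principal value of 122.7°.
Waxing ⇒ before full, so θ = 122.7°.
Age = 29.530 × 122.7°/360° ≈ 10.06 days.

10.1 days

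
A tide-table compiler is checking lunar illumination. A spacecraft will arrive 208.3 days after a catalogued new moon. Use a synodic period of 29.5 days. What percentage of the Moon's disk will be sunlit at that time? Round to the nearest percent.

208.3 d spans 7 complete synodic months (7 × 29.5 = 206.50 d) plus 1.80 d.
Elongation θ = 360° × 1.80/29.5 ≈ 22.0°.
cos 22.0° = 0.927, so f = (1 − 0.927)/2 = 0.036, so 4%.

4%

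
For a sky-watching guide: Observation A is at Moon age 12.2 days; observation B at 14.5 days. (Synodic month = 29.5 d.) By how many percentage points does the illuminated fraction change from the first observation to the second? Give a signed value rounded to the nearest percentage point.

+7 percentage points

θ₁ = 360° × 12.2/29.5 = 148.9°, f₁ = (1 − cos θ₁)/2 = 0.928.
θ₂ = 360° × 14.5/29.5 = 176.9°, f₂ = (1 − cos θ₂)/2 = 0.999.
Change = f₂ − f₁ = +0.071 → +7 percentage points.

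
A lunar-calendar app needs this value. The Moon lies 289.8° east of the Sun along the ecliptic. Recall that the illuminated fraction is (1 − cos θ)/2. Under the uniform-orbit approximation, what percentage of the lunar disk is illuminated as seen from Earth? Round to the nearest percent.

cos 289.8° = 0.339, so f = (1 − 0.339)/2 = 0.331, i.e. 33%.

33%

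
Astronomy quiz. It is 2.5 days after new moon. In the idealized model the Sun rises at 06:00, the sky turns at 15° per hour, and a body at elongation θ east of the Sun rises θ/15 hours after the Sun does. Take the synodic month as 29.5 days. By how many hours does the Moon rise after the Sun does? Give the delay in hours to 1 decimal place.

2.0 h

The Moon has covered 2.5/29.5 of its cycle, so θ ≈ 360° × 2.5/29.5 = 30.5°.
Delay after the Sun = 30.5° / (15°/h) ≈ 2.03 h.
So the Moon rises 2.03 h after the Sun.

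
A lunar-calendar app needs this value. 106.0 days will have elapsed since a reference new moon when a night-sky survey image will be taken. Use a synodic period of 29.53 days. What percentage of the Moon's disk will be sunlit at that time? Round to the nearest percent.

106.0/29.53 = 3.590 lunations, so 3 complete cycles and 17.41 d into the next.
Elongation θ = 360° × 17.41/29.53 ≈ 212.2°.
cos 212.2° = (-0.846), so f = (1 − (-0.846))/2 = 0.923, so 92%.

92%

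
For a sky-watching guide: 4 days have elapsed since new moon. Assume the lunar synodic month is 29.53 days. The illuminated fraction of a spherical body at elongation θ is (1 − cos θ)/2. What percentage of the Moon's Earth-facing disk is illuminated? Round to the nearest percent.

Elongation θ = 360° × 4/29.53 ≈ 48.8°.
With cos θ = 0.659, the lit fraction is (1 − 0.659)/2 ≈ 0.170, so 17%.

17%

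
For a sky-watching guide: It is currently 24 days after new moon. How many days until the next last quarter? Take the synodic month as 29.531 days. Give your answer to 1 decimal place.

Last quarter occurs at elongation 270°, i.e. at age 29.531 × 270/360 = 22.148 d.
Already past this cycle's last quarter; the next is at 22.148 + 29.531 = 51.679 d, so 51.679 − 24 = 27.679 days.

27.7 days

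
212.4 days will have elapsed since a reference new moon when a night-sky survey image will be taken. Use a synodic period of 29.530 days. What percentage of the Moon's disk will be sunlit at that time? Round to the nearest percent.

212.4 d spans 7 complete synodic months (7 × 29.530 = 206.71 d) plus 5.69 d.
Phase angle: θ = 360°·(5.69 d)/(29.530 d) = 69.4°.
Illuminated fraction = (1 − cos 69.4°)/2 = (1 − 0.352)/2 ≈ 0.324, so 32%.

32%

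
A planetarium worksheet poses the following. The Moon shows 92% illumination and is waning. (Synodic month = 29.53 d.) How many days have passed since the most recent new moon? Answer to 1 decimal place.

17.5 days

cos θ = 1 − 2f = -0.840, giving a principal value of 147.1°.
Waning ⇒ past full, so θ = 360° − 147.1° = 212.9°.
That fraction of the synodic month is 212.9/360 × 29.53 d ≈ 17.46 d.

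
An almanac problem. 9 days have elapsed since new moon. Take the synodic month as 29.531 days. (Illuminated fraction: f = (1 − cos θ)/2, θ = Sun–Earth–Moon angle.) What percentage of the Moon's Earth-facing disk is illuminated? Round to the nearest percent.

67%

Phase angle: θ = 360°·(9 d)/(29.531 d) = 109.7°.
Illuminated fraction = (1 − cos 109.7°)/2 = (1 − (-0.337))/2 ≈ 0.669, so 67%.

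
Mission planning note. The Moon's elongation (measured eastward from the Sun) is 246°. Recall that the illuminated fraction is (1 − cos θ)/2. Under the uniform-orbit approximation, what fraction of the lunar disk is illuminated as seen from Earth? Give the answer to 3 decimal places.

0.703

cos 246° = (-0.407), so f = (1 − (-0.407))/2 = 0.703.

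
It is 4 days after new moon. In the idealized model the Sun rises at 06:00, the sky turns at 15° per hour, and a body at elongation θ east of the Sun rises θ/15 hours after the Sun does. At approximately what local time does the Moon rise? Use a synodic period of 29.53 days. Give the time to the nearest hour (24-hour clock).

Elongation θ = 360° × 4/29.53 ≈ 48.8°.
At 15° of sky rotation per hour, 48.8° corresponds to a 3.25 h lag.
06:00 + 3.25 h ≈ 09:15 → 09:00 to the nearest hour.

09:00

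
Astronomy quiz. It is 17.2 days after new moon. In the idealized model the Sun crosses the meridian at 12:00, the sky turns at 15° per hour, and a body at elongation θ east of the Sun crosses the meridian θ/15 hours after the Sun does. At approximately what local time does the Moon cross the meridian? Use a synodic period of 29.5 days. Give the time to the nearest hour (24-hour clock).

02:00

Phase angle: θ = 360°·(17.2 d)/(29.5 d) = 209.9°.
At 15° of sky rotation per hour, 209.9° corresponds to a 13.99 h lag.
12:00 + 13.99 h ≈ 02:00 → 02:00 to the nearest hour.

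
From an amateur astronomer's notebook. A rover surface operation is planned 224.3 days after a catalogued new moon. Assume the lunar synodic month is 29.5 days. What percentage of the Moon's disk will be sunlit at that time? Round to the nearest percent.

Reduce mod P: 224.3 − 7×29.5 = 17.80 d into the current lunation.
The Moon has covered 17.80/29.5 of its cycle, so θ ≈ 360° × 17.80/29.5 = 217.2°.
Illuminated fraction = (1 − cos 217.2°)/2 = (1 − (-0.796))/2 ≈ 0.898, so 90%.

90%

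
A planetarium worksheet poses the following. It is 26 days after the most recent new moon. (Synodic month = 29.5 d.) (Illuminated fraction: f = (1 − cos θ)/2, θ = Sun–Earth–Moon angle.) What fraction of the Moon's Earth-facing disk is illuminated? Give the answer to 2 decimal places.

Phase angle: θ = 360°·(26 d)/(29.5 d) = 317.3°.
cos 317.3° = 0.735, so f = (1 − 0.735)/2 = 0.133.

0.13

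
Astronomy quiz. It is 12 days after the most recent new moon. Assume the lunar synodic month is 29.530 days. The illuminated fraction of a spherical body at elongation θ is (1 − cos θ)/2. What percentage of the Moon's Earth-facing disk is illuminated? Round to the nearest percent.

The Moon has covered 12/29.530 of its cycle, so θ ≈ 360° × 12/29.530 = 146.3°.
With cos θ = (-0.832), the lit fraction is (1 − (-0.832))/2 ≈ 0.916, so 92%.

92%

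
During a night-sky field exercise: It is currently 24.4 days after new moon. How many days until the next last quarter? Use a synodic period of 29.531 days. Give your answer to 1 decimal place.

27.3 days

Last quarter is 0.75 of the way through the cycle: age 0.75 × 29.531 = 22.148 d.
This lunation's last quarter (22.148 d) has passed, so add one period: 51.679 − 24.4 = 27.279 days.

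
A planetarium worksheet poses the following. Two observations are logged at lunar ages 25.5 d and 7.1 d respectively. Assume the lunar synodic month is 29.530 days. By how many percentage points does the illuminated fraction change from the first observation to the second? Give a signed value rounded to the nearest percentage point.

First observation: θ = 360°·25.5/29.530 = 310.9°, so f = 0.173.
Second observation: θ = 86.6°, f = 0.470.
Δf = 0.470 − 0.173 = +0.297, i.e. +30 pp.

+30 percentage points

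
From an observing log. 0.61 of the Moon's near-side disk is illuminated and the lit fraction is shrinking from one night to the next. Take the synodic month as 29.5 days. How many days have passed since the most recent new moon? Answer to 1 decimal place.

21.1 days

From f = (1 − cos θ)/2: cos θ = 1 − 2×0.61 = -0.220; arccos → 102.7°.
Waning ⇒ past full, so θ = 360° − 102.7° = 257.3°.
At 360°/29.5 d per day, 257.3° corresponds to 21.08 days.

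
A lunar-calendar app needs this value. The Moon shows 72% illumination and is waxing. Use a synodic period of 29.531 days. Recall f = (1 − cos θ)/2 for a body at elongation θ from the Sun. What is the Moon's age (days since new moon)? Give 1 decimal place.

From f = (1 − cos θ)/2: cos θ = 1 − 2×0.72 = -0.440; arccos → 116.1°.
Waxing ⇒ before full, so θ = 116.1°.
That fraction of the synodic month is 116.1/360 × 29.531 d ≈ 9.52 d.

9.5 days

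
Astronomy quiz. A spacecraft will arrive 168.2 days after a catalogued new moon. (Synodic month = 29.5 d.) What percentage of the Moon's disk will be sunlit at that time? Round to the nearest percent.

65%

168.2/29.5 = 5.702 lunations, so 5 complete cycles and 20.70 d into the next.
Phase angle: θ = 360°·(20.70 d)/(29.5 d) = 252.6°.
cos 252.6° = (-0.299), so f = (1 − (-0.299))/2 = 0.649, so 65%.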